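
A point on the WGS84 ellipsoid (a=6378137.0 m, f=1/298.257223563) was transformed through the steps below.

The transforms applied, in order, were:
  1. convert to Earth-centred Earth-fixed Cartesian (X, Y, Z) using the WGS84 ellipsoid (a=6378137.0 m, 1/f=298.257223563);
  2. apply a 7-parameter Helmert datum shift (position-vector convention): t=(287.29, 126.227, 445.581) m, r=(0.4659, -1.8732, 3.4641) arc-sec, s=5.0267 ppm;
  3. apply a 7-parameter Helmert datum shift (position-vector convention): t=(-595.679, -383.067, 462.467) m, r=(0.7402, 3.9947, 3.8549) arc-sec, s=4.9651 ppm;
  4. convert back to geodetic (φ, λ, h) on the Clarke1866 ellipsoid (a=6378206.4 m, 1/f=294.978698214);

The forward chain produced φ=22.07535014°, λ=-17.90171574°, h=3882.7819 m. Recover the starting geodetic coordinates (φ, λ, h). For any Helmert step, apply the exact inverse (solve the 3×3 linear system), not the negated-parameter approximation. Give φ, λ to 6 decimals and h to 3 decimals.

start: φ=22.075350°, λ=-17.901716°, h=3882.782 m
→ ECEF (a=6378206.400, f=1/294.978698214): X=5630575.5168, Y=-1818812.5397, Z=2383466.4113
→ Helmert⁻¹: X=5631063.0969, Y=-1818517.1315, Z=2383107.6944
→ Helmert⁻¹: X=5630738.5961, Y=-1818723.4001, Z=2382603.1088
→ geod (Bowring, a=6378137.000): φ=22.06620400°, λ=-17.90040900°, h=3712.7220 m

φ=22.066204°, λ=-17.900409°, h=3712.722 m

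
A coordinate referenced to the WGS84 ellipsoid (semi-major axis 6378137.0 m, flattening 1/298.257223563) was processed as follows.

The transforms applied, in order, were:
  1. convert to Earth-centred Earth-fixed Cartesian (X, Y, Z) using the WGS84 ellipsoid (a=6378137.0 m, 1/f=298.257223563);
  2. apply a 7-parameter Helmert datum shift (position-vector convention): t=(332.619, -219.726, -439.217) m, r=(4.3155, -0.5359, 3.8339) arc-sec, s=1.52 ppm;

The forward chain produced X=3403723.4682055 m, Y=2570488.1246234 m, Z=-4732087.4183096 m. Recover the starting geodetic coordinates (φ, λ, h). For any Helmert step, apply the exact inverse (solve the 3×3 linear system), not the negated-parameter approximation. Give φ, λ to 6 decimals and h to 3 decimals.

start: X=3403723.4682, Y=2570488.1246, Z=-4732087.4183 m
→ Helmert⁻¹: X=3403421.1619, Y=2570541.6855, Z=-4731703.6329
→ geod (Bowring, a=6378137.000): φ=-48.16018500°, λ=37.06308300°, h=3929.8050 m

φ=-48.160185°, λ=37.063083°, h=3929.805 m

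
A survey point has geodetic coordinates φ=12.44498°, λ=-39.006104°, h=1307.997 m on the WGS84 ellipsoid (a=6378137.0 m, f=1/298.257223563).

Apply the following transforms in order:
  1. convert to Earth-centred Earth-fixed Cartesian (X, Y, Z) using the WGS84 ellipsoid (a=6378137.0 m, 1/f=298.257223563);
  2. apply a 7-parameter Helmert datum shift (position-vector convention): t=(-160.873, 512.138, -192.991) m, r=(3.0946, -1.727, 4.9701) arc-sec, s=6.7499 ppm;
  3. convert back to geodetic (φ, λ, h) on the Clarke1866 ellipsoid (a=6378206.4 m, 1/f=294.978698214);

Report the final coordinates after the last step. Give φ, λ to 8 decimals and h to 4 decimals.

φ=12.44488039°, λ=-39.00220716°, h=814.2211 m

start: φ=12.444980°, λ=-39.006104°, h=1307.997 m
→ ECEF (a=6378137.000, f=1/298.257223563): X=4841604.2453, Y=-3921507.9222, Z=1365793.9819
→ Helmert 7p (PV): X=4841559.1093, Y=-3920926.0825, Z=1365591.9127
→ geod (Bowring, a=6378206.400): φ=12.44488039°, λ=-39.00220716°, h=814.2211 m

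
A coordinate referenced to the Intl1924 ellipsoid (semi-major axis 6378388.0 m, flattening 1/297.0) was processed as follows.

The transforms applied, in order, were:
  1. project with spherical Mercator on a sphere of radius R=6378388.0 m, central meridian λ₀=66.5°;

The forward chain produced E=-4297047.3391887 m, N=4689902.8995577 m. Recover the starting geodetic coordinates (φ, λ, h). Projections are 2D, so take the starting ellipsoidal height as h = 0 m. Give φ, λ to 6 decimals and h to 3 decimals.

start: E=-4297047.3392, N=4689902.8996 m
→ merc⁻¹: φ=38.77657600°, λ=27.90048600°

φ=38.776576°, λ=27.900486°, h=0.000 m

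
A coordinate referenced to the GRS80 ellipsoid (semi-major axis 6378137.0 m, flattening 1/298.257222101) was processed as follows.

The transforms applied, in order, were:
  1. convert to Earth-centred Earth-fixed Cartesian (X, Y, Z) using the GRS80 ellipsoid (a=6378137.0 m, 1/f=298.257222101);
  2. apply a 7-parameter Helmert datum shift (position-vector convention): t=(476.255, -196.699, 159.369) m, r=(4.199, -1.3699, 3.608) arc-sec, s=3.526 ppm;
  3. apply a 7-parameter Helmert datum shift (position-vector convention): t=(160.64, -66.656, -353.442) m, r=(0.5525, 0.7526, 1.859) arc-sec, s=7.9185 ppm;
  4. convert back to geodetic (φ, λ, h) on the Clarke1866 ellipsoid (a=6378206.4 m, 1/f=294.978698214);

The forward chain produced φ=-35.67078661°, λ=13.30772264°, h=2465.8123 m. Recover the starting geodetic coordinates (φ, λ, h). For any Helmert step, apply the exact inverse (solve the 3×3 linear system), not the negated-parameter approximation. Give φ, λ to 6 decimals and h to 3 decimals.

φ=-35.670749°, λ=13.309765°, h=1814.300 m

start: φ=-35.670787°, λ=13.307723°, h=2465.812 m
→ ECEF (a=6378206.400, f=1/294.978698214): X=5050160.3117, Y=1194526.0583, Z=-3699826.5929
→ Helmert⁻¹: X=5049983.9476, Y=1194527.8318, Z=-3699428.6306
→ Helmert⁻¹: X=5049486.2124, Y=1194556.6775, Z=-3699632.8088
→ geod (Bowring, a=6378137.000): φ=-35.67074900°, λ=13.30976500°, h=1814.3000 m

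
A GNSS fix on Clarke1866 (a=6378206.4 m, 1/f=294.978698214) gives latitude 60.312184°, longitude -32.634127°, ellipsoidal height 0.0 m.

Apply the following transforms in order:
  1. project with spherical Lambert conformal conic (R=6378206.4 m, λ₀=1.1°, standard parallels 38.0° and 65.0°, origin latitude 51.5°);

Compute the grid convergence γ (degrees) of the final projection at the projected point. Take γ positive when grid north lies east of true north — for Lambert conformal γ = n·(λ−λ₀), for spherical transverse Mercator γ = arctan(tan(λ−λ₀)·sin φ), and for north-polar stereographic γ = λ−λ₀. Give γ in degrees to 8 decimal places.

start: φ=60.312184°, λ=-32.634127°, h=0.000 m
→ into lcc (λ₀=1.1°): φ=60.31218400°, λ−λ₀=-33.73412700°
convergence γ = -26.65655299°

-26.65655299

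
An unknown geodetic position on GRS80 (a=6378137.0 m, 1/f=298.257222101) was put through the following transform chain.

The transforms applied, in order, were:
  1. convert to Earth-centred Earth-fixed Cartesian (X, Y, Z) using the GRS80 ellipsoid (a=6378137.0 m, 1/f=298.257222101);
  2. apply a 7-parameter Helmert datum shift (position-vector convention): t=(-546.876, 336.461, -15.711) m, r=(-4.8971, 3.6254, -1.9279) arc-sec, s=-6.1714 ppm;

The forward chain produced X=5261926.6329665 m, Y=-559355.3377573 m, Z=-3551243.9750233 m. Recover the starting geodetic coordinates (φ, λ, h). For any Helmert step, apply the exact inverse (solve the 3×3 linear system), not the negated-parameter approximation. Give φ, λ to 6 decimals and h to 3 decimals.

start: X=5261926.6330, Y=-559355.3378, Z=-3551243.9750 m
→ Helmert⁻¹: X=5262573.6330, Y=-559561.7538, Z=-3551170.9679
→ geod (Bowring, a=6378137.000): φ=-34.04043900°, λ=-6.06937200°, h=1798.1320 m

φ=-34.040439°, λ=-6.069372°, h=1798.132 m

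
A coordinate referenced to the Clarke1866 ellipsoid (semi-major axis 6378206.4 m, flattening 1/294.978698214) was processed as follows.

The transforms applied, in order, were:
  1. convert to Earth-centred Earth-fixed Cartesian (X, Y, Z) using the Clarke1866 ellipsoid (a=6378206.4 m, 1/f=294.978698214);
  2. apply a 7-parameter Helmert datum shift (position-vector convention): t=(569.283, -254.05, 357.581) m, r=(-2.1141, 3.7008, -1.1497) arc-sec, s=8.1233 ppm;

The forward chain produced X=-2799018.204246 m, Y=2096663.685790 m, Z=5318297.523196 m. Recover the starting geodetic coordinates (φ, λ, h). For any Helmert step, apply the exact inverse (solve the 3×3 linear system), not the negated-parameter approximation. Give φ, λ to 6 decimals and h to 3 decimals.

φ=56.843375°, λ=143.168410°, h=2016.170 m

start: X=-2799018.2042, Y=2096663.6858, Z=5318297.5232 m
→ Helmert⁻¹: X=-2799671.8462, Y=2096830.5917, Z=5317868.0030
→ geod (Bowring, a=6378206.400): φ=56.84337500°, λ=143.16841000°, h=2016.1700 m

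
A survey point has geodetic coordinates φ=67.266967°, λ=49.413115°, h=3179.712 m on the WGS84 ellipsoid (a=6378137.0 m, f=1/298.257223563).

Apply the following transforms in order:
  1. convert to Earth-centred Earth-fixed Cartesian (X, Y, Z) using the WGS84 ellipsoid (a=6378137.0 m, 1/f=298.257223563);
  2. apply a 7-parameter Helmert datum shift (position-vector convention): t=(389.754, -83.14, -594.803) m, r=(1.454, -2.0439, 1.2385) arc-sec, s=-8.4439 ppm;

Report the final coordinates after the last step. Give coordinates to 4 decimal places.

X=1609261.3966 m, Y=1877938.7279 m, Z=5862300.3173 m

start: φ=67.266967°, λ=49.413115°, h=3179.712 m
→ ECEF (a=6378137.000, f=1/298.257223563): X=1608954.6009, Y=1878069.3938, Z=5862915.4443
→ Helmert 7p (PV): X=1609261.3966, Y=1877938.7279, Z=5862300.3173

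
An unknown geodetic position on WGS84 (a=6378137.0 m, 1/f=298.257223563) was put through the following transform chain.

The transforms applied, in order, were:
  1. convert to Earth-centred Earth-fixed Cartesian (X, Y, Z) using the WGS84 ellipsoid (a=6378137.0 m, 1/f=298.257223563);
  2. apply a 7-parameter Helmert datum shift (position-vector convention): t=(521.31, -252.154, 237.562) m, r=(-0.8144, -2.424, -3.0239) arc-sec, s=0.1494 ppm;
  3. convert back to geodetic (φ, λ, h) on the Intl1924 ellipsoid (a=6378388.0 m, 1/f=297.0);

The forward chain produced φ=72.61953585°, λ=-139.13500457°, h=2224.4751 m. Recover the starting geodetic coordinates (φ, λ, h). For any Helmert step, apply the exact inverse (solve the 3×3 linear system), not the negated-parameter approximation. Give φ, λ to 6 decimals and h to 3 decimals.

start: φ=72.619536°, λ=-139.135005°, h=2224.475 m
→ ECEF (a=6378388.000, f=1/297.0): X=-1445840.8021, Y=-1250881.2734, Z=6066961.3755
→ Helmert⁻¹: X=-1446272.2653, Y=-1250674.0888, Z=6066734.9655
→ geod (Bowring, a=6378137.000): φ=72.61683100°, λ=-139.14815900°, h=2233.2110 m

φ=72.616831°, λ=-139.148159°, h=2233.211 m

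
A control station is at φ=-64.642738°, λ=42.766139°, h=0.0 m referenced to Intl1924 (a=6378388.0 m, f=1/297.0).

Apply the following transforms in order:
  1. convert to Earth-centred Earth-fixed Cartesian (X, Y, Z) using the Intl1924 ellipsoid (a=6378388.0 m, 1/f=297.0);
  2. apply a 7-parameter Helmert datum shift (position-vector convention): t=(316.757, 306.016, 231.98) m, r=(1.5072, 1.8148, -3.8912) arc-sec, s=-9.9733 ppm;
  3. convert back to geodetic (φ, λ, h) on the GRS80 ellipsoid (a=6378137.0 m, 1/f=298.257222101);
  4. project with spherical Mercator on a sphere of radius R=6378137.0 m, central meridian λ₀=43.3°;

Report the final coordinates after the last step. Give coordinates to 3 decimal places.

E=-59375.599 m, N=-9513588.317 m

start: φ=-64.642738°, λ=42.766139°, h=0.000 m
→ ECEF (a=6378388.000, f=1/297.0): X=2010891.9845, Y=1859900.1385, Z=-5740893.1374
→ Helmert 7p (PV): X=2011173.2629, Y=1860191.6189, Z=-5740608.0038
→ geod (Bowring, a=6378137.000): φ=-64.63772915°, λ=42.76661992°, h=91.9919 m
→ merc (R=6378137.0, λ₀=43.3°): E=-59375.5992, N=-9513588.3171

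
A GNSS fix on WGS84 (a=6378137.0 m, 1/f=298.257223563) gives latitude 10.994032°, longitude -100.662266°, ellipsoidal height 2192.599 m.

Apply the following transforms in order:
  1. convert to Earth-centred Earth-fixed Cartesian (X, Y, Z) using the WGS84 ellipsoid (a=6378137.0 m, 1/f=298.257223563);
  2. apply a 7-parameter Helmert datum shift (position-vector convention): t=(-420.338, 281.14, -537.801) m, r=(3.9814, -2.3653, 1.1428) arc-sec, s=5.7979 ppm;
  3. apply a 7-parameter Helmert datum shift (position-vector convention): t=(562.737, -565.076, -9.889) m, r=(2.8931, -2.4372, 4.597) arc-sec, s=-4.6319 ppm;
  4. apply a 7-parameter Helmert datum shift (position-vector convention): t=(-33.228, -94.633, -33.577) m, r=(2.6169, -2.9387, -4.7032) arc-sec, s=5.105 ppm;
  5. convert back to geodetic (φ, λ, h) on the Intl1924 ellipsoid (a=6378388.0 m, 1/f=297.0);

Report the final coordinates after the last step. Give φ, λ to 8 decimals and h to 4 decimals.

start: φ=10.994032°, λ=-100.662266°, h=2192.599 m
→ ECEF (a=6378137.000, f=1/298.257223563): X=-1158960.6980, Y=-6155845.3415, Z=1208776.2747
→ Helmert 7p (PV): X=-1159367.5107, Y=-6155629.6460, Z=1208113.3687
→ Helmert 7p (PV): X=-1158676.4893, Y=-6156208.9934, Z=1207997.8456
→ Helmert 7p (PV): X=-1158873.2161, Y=-6156323.9599, Z=1207875.8227
→ geod (Bowring, a=6378388.000): φ=10.98556931°, λ=-100.66066976°, h=2219.0944 m

φ=10.98556931°, λ=-100.66066976°, h=2219.0944 m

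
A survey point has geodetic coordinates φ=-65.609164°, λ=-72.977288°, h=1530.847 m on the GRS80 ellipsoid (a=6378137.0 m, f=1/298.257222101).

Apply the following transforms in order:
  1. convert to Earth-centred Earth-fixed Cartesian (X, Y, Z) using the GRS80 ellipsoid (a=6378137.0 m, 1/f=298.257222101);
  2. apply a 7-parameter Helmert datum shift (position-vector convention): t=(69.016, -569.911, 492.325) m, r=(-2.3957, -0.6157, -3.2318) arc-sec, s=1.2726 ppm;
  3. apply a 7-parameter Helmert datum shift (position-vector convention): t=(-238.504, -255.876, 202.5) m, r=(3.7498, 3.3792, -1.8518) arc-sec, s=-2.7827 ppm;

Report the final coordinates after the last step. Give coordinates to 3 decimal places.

X=773102.831 m, Y=-2526942.031 m, Z=-5786803.939 m

start: φ=-65.609164°, λ=-72.977288°, h=1530.847 m
→ ECEF (a=6378137.000, f=1/298.257222101): X=773413.2832, Y=-2526138.9828, Z=-5787480.5441
→ Helmert 7p (PV): X=773460.9790, Y=-2526791.4464, Z=-5786963.9352
→ Helmert 7p (PV): X=773102.8312, Y=-2526942.0310, Z=-5786803.9391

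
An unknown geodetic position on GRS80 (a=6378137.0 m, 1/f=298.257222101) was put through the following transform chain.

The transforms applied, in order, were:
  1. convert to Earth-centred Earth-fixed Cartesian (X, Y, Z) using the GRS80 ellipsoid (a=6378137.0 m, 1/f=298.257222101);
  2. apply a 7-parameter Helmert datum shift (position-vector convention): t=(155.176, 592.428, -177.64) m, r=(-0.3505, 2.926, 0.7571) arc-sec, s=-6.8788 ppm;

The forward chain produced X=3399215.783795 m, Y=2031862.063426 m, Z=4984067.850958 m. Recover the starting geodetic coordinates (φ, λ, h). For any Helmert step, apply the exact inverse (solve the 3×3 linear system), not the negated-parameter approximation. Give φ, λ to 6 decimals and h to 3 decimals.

φ=51.722478°, λ=30.862637°, h=761.255 m

start: X=3399215.7838, Y=2031862.0634, Z=4984067.8510 m
→ Helmert⁻¹: X=3399020.7392, Y=2031262.6623, Z=4984331.4458
→ geod (Bowring, a=6378137.000): φ=51.72247800°, λ=30.86263700°, h=761.2550 m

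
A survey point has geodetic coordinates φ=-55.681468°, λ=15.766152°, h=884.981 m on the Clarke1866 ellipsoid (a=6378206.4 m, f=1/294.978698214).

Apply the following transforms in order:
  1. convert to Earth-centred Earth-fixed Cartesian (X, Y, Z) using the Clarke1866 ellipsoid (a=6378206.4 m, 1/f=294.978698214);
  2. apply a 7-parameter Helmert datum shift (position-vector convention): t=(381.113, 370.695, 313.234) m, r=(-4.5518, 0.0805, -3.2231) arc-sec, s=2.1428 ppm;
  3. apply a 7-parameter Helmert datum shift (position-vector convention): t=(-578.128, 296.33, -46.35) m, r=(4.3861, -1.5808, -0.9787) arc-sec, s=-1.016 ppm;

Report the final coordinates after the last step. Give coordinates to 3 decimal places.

X=3469065.864 m, Y=980064.932 m, Z=-5244772.673 m

start: φ=-55.681468°, λ=15.766152°, h=884.981 m
→ ECEF (a=6378206.400, f=1/294.978698214): X=3469200.8684, Y=979471.6962, Z=-5245058.1004
→ Helmert 7p (PV): X=3469602.6734, Y=979674.5332, Z=-5244779.0743
→ Helmert 7p (PV): X=3469065.8644, Y=980064.9320, Z=-5244772.6726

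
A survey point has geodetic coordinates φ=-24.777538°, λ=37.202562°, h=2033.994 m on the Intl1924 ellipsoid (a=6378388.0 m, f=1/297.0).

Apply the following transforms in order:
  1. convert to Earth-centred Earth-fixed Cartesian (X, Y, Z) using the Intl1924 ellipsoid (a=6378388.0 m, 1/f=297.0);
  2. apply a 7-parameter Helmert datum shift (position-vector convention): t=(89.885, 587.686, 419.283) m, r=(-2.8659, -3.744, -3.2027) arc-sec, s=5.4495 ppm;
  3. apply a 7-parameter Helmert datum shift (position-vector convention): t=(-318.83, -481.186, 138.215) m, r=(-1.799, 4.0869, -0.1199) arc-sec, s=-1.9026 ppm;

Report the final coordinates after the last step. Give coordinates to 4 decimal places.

X=4616747.9215 m, Y=3504734.1053 m, Z=-2657147.5172 m

start: φ=-24.777538°, λ=37.202562°, h=2033.994 m
→ ECEF (a=6378388.000, f=1/297.0): X=4616908.4437, Y=3504749.6479, Z=-2657608.6409
→ Helmert 7p (PV): X=4617126.1472, Y=3505247.8196, Z=-2657168.7329
→ Helmert 7p (PV): X=4616747.9215, Y=3504734.1053, Z=-2657147.5172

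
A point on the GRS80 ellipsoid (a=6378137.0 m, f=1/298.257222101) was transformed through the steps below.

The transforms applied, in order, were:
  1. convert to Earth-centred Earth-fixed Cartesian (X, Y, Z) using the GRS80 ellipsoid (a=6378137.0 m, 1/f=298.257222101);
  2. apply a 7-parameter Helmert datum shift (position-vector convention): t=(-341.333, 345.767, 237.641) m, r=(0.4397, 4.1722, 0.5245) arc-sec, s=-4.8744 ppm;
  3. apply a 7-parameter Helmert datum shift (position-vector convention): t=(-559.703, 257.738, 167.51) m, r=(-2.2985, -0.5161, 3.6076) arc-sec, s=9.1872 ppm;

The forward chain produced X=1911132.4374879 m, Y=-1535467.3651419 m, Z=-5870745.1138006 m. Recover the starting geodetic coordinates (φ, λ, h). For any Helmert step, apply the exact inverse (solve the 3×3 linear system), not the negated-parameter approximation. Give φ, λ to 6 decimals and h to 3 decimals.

start: X=1911132.4375, Y=-1535467.3651, Z=-5870745.1138 m
→ Helmert⁻¹: X=1911633.0286, Y=-1535679.0072, Z=-5870880.5829
→ Helmert⁻¹: X=1912098.5326, Y=-1536049.6392, Z=-5871104.8910
→ geod (Bowring, a=6378137.000): φ=-67.46366800°, λ=-38.77602200°, h=2900.9530 m

φ=-67.463668°, λ=-38.776022°, h=2900.953 m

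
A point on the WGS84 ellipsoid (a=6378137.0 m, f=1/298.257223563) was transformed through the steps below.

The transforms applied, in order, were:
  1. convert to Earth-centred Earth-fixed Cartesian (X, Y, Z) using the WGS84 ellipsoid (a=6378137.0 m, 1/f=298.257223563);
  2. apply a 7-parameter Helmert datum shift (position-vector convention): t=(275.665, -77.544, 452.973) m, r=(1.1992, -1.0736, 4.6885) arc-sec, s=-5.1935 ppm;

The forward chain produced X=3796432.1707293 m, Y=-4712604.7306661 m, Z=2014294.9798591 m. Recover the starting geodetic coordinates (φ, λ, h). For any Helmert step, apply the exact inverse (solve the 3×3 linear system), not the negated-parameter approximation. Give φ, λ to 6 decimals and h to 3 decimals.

start: X=3796432.1707, Y=-4712604.7307, Z=2014294.9799 m
→ Helmert⁻¹: X=3796079.5829, Y=-4712626.2397, Z=2013860.1060
→ geod (Bowring, a=6378137.000): φ=18.52272500°, λ=-51.14812000°, h=1676.8290 m

φ=18.522725°, λ=-51.148120°, h=1676.829 m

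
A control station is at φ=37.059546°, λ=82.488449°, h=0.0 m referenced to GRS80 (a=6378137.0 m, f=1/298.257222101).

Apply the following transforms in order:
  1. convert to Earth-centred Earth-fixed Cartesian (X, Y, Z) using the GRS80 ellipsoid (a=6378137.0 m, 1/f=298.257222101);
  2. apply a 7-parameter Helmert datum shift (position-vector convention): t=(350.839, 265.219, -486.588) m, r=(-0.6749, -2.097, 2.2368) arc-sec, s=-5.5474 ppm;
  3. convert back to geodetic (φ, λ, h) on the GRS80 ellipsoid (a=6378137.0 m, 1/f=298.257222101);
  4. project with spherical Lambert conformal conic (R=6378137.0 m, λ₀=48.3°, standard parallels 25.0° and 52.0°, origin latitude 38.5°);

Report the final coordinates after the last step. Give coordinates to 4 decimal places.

E=2885664.7836 m, N=390945.4285 m

start: φ=37.059546°, λ=82.488449°, h=0.000 m
→ ECEF (a=6378137.000, f=1/298.257222101): X=666181.7928, Y=5052282.0941, Z=3822668.7221
→ Helmert 7p (PV): X=666435.2849, Y=5052539.0180, Z=3822151.1699
→ geod (Bowring, a=6378137.000): φ=37.05426122°, λ=82.48600114°, h=-82.1565 m
→ lcc (R=6378137.0, λ₀=48.3°): E=2885664.7836, N=390945.4285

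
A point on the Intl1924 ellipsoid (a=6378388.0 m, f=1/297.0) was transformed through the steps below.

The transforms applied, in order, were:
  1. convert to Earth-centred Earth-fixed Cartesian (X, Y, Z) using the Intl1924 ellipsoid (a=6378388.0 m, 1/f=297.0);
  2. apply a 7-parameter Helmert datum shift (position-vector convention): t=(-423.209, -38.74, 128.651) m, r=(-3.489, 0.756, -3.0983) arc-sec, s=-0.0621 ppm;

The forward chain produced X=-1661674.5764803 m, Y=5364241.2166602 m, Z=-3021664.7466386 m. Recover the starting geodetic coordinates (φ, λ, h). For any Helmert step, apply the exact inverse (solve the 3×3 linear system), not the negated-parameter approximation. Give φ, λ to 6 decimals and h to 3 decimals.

φ=-28.445507°, λ=107.207707°, h=3481.656 m

start: X=-1661674.5765, Y=5364241.2167, Z=-3021664.7466 m
→ Helmert⁻¹: X=-1661320.9727, Y=5364306.4478, Z=-3021708.9363
→ geod (Bowring, a=6378388.000): φ=-28.44550700°, λ=107.20770700°, h=3481.6560 m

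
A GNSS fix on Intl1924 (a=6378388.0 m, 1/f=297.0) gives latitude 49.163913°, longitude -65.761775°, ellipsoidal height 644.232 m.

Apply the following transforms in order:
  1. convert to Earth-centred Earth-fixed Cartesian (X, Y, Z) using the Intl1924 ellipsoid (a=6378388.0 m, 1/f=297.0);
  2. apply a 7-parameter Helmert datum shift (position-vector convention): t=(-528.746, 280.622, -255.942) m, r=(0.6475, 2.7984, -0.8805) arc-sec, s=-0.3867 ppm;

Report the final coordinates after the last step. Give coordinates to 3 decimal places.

X=1715245.402 m, Y=-3810601.803 m, Z=4802783.961 m

start: φ=49.163913°, λ=-65.761775°, h=644.232 m
→ ECEF (a=6378388.000, f=1/297.0): X=1715725.9158, Y=-3810861.4971, Z=4803077.0009
→ Helmert 7p (PV): X=1715245.4021, Y=-3810601.8032, Z=4802783.9614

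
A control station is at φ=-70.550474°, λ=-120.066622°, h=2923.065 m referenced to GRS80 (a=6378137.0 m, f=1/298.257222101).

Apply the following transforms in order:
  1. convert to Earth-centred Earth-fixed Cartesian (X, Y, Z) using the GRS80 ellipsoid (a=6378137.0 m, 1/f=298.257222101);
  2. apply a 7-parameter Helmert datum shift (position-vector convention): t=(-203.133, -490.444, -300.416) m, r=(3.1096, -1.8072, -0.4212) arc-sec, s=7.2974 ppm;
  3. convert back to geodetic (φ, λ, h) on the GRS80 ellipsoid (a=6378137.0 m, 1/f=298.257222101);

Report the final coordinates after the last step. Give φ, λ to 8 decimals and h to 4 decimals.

start: φ=-70.550474°, λ=-120.066622°, h=2923.065 m
→ ECEF (a=6378137.000, f=1/298.257222101): X=-1067690.6496, Y=-1844338.5023, Z=-5994523.5055
→ Helmert 7p (PV): X=-1067852.8185, Y=-1844749.8522, Z=-5994904.8256
→ geod (Bowring, a=6378137.000): φ=-70.54791797°, λ=-120.06485487°, h=3428.2250 m

φ=-70.54791797°, λ=-120.06485487°, h=3428.2250 m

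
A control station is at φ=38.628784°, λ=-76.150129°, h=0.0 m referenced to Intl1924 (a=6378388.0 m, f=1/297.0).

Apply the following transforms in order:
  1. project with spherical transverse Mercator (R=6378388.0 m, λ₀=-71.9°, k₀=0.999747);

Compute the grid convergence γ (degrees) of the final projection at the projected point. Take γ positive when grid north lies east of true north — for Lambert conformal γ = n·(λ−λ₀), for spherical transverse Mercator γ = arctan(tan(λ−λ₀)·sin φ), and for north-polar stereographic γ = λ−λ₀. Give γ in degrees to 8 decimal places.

-2.65620975

start: φ=38.628784°, λ=-76.150129°, h=0.000 m
→ into tm (λ₀=-71.9°): φ=38.62878400°, λ−λ₀=-4.25012900°
convergence γ = -2.65620975°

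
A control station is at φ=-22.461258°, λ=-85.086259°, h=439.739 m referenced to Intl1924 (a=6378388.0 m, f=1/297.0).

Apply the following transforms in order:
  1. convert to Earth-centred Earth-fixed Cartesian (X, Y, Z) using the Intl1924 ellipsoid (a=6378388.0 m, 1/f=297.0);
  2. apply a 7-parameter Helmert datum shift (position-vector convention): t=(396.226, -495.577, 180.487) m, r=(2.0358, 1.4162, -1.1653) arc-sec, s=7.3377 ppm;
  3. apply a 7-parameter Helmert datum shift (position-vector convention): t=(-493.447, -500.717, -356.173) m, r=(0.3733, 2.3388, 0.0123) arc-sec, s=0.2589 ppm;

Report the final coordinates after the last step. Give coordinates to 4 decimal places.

start: φ=-22.461258°, λ=-85.086259°, h=439.739 m
→ ECEF (a=6378388.000, f=1/297.0): X=505182.2093, Y=-5876136.1651, Z=-2421892.1659
→ Helmert 7p (PV): X=505532.3159, Y=-5876653.8096, Z=-2421790.9155
→ Helmert 7p (PV): X=505011.8899, Y=-5877151.6350, Z=-2422164.0833

X=505011.8899 m, Y=-5877151.6350 m, Z=-2422164.0833 m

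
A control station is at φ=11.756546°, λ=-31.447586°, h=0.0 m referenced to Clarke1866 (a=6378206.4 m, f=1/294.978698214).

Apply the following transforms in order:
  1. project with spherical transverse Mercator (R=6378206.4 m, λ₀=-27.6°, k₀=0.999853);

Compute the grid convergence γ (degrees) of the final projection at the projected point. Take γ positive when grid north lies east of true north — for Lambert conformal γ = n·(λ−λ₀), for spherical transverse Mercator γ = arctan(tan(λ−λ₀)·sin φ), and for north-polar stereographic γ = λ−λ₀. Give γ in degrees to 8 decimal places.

start: φ=11.756546°, λ=-31.447586°, h=0.000 m
→ into tm (λ₀=-27.6°): φ=11.75654600°, λ−λ₀=-3.84758600°
convergence γ = -0.78509094°

-0.78509094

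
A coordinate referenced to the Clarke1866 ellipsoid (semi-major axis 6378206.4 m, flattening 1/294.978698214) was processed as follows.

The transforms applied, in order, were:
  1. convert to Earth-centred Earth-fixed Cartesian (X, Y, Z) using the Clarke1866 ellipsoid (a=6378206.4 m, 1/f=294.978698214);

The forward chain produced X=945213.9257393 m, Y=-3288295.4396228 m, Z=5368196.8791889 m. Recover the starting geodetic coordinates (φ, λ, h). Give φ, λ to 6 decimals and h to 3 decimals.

φ=57.664413°, λ=-73.962809°, h=3027.464 m

start: X=945213.9257, Y=-3288295.4396, Z=5368196.8792 m
→ geod (Bowring, a=6378206.400): φ=57.66441300°, λ=-73.96280900°, h=3027.4640 m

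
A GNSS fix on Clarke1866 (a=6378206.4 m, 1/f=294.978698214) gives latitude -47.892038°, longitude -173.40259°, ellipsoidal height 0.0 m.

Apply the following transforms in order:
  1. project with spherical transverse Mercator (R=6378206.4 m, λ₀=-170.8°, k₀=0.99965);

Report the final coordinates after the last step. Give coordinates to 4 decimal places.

start: φ=-47.892038°, λ=-173.402590°, h=0.000 m
→ tm (R=6378206.4, λ₀=-170.8°): E=-194192.5638, N=-5332782.4380

E=-194192.5638 m, N=-5332782.4380 m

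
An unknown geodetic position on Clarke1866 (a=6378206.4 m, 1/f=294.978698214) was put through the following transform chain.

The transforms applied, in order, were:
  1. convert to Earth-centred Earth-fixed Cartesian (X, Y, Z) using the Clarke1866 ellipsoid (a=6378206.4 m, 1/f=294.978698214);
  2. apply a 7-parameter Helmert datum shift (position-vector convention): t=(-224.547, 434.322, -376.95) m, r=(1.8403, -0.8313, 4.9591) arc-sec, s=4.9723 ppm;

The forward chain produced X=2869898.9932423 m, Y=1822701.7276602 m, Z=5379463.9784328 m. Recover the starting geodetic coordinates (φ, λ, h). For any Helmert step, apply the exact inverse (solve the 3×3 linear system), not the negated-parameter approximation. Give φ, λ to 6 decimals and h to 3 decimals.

φ=57.884477°, λ=32.410943°, h=1272.256 m

start: X=2869898.9932, Y=1822701.7277, Z=5379463.9784 m
→ Helmert⁻¹: X=2870174.7621, Y=1822237.3376, Z=5379786.3528
→ geod (Bowring, a=6378206.400): φ=57.88447700°, λ=32.41094300°, h=1272.2560 m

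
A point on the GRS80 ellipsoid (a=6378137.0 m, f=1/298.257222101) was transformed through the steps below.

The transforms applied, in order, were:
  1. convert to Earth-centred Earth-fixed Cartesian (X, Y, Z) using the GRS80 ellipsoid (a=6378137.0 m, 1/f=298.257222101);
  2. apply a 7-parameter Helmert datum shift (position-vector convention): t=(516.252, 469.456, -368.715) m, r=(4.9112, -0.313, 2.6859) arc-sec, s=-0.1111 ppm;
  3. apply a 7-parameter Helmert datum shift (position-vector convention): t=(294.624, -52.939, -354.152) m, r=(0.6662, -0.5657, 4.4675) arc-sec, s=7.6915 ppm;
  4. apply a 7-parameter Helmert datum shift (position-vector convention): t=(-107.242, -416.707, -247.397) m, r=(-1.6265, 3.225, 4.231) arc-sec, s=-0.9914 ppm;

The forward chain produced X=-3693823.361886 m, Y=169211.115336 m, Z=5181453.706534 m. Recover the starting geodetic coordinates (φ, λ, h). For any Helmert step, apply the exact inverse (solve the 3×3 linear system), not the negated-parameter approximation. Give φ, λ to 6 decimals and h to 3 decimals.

φ=54.667710°, λ=177.372999°, h=2777.317 m

start: X=-3693823.3619, Y=169211.1153, Z=5181453.7065 m
→ Helmert⁻¹: X=-3693797.3180, Y=169662.8995, Z=5181649.8251
→ Helmert⁻¹: X=-3694045.6391, Y=169811.2796, Z=5181973.7029
→ Helmert⁻¹: X=-3694552.2302, Y=169513.3439, Z=5182344.5638
→ geod (Bowring, a=6378137.000): φ=54.66771000°, λ=177.37299900°, h=2777.3170 m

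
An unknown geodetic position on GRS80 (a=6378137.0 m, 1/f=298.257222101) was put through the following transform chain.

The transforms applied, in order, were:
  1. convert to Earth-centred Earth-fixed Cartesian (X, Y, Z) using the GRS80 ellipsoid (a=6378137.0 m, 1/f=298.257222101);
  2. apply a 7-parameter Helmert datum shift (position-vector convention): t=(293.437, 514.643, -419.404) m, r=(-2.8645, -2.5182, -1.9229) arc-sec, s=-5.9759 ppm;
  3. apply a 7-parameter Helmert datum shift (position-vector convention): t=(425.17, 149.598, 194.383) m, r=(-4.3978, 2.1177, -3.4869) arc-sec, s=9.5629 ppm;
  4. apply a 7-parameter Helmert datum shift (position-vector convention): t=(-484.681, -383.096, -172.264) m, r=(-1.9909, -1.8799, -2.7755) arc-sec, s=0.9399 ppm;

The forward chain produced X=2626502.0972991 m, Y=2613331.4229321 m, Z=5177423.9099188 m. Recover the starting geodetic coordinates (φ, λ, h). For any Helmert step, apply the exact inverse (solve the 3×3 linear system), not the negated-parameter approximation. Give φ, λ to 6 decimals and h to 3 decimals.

start: X=2626502.0973, Y=2613331.4229, Z=5177423.9099 m
→ Helmert⁻¹: X=2626996.3279, Y=2613697.4362, Z=5177592.5928
→ Helmert⁻¹: X=2626448.7039, Y=2613456.8567, Z=5177431.3867
→ Helmert⁻¹: X=2626209.8165, Y=2612910.4034, Z=5177885.9577
→ geod (Bowring, a=6378137.000): φ=54.59920800°, λ=44.85455600°, h=2724.5000 m

φ=54.599208°, λ=44.854556°, h=2724.500 m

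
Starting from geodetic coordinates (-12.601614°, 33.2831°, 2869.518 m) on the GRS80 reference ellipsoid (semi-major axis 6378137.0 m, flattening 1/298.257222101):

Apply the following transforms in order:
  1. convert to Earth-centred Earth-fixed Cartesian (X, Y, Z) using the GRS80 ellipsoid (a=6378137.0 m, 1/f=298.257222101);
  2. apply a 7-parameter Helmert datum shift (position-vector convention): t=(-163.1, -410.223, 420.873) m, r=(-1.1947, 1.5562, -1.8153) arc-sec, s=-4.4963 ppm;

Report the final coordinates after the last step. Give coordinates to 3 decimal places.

X=5206487.079 m, Y=3417454.964 m, Z=-1382685.739 m

start: φ=-12.601614°, λ=33.283100°, h=2869.518 m
→ ECEF (a=6378137.000, f=1/298.257222101): X=5206653.9443, Y=3417934.3881, Z=-1383053.7511
→ Helmert 7p (PV): X=5206487.0795, Y=3417454.9637, Z=-1382685.7386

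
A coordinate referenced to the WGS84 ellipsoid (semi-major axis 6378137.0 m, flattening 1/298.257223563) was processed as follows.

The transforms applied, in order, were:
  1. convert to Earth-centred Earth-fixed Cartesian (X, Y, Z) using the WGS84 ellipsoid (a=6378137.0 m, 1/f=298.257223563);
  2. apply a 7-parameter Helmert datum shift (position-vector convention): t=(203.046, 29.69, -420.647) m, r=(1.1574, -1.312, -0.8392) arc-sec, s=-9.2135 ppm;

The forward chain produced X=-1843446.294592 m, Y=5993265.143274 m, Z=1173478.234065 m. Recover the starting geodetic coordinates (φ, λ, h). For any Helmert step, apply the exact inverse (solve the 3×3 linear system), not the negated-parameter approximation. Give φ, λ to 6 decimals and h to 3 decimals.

φ=10.673360°, λ=107.099184°, h=1987.355 m

start: X=-1843446.2946, Y=5993265.1433, Z=1173478.2341 m
→ Helmert⁻¹: X=-1843683.2444, Y=5993289.7583, Z=1173887.7944
→ geod (Bowring, a=6378137.000): φ=10.67336000°, λ=107.09918400°, h=1987.3550 m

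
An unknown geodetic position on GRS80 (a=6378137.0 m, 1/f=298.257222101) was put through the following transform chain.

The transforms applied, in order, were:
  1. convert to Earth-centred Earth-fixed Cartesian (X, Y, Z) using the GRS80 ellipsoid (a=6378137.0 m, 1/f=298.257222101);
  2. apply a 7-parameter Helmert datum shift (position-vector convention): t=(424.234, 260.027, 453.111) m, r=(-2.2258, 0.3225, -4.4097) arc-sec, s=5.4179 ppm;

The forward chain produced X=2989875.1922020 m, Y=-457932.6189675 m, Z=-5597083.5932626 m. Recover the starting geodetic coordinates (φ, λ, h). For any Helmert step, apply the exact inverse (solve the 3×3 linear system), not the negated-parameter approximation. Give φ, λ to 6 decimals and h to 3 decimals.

φ=-61.778195°, λ=-8.711521°, h=724.528 m

start: X=2989875.1922, Y=-457932.6190, Z=-5597083.5933 m
→ Helmert⁻¹: X=2989453.3065, Y=-458065.8499, Z=-5597506.6464
→ geod (Bowring, a=6378137.000): φ=-61.77819500°, λ=-8.71152100°, h=724.5280 m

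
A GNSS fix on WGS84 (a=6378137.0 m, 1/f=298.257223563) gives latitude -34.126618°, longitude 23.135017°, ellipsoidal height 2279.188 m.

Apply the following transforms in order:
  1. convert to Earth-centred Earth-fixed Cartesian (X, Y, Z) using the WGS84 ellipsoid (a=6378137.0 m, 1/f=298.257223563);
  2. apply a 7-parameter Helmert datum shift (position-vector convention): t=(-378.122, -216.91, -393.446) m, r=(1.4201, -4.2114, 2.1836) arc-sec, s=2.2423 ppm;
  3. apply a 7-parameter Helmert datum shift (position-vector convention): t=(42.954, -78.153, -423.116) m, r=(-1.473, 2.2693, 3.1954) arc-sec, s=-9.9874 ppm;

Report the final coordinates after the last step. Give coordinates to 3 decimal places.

start: φ=-34.126618°, λ=23.135017°, h=2279.188 m
→ ECEF (a=6378137.000, f=1/298.257223563): X=4862083.6071, Y=2077367.4586, Z=-3559360.3172
→ Helmert 7p (PV): X=4861767.0687, Y=2077231.1844, Z=-3559648.1704
→ Helmert 7p (PV): X=4861690.1243, Y=2077182.1814, Z=-3560104.0568

X=4861690.124 m, Y=2077182.181 m, Z=-3560104.057 m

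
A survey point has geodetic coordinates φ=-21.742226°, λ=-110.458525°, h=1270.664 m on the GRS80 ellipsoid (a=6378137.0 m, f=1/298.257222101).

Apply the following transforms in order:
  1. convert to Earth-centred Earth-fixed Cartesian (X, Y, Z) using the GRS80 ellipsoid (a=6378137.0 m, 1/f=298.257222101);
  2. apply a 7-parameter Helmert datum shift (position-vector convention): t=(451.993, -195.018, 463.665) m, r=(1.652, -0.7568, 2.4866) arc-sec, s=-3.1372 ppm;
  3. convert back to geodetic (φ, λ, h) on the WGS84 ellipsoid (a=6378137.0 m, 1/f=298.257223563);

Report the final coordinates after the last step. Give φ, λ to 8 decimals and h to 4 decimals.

start: φ=-21.742226°, λ=-110.458525°, h=1270.664 m
→ ECEF (a=6378137.000, f=1/298.257222101): X=-2072113.7332, Y=-5554373.6637, Z=-2348395.0743
→ Helmert 7p (PV): X=-2071579.6633, Y=-5554557.4280, Z=-2347976.1301
→ geod (Bowring, a=6378137.000): φ=-21.73876060°, λ=-110.45306810°, h=1102.0424 m

φ=-21.73876060°, λ=-110.45306810°, h=1102.0424 m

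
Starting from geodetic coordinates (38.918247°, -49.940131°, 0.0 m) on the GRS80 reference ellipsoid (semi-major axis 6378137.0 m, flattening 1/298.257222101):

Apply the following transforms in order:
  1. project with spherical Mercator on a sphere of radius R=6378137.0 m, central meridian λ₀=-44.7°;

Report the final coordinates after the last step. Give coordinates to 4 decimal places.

start: φ=38.918247°, λ=-49.940131°, h=0.000 m
→ merc (R=6378137.0, λ₀=-44.7°): E=-583328.7146, N=4709967.9130

E=-583328.7146 m, N=4709967.9130 m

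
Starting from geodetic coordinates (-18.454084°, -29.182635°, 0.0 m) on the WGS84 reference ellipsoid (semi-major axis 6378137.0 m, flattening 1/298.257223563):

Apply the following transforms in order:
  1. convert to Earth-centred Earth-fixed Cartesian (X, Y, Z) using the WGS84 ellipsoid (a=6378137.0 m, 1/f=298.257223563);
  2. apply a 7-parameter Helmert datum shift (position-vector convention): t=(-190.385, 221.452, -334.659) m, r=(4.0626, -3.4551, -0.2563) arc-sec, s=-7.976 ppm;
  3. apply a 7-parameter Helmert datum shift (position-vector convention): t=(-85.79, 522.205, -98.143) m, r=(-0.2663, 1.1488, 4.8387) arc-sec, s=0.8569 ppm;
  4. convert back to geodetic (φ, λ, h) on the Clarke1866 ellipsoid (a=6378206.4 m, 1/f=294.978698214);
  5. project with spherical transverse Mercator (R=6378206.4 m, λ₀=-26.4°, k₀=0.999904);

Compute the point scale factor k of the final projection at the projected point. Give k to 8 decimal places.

start: φ=-18.454084°, λ=-29.182635°, h=0.000 m
→ ECEF (a=6378137.000, f=1/298.257223563): X=5283983.3994, Y=-2951017.2003, Z=-2006121.9391
→ Helmert 7p (PV): X=5283780.8064, Y=-2950739.2644, Z=-2006410.2099
→ Helmert 7p (PV): X=5283757.5898, Y=-2950098.2276, Z=-2006535.6909
→ geod (Bowring, a=6378206.400): φ=-18.46076327°, λ=-29.17608105°, h=-526.6364 m
→ into tm (λ₀=-26.4°): φ=-18.46076327°, λ−λ₀=-2.77608105°
scale k = 1.00096084

1.00096084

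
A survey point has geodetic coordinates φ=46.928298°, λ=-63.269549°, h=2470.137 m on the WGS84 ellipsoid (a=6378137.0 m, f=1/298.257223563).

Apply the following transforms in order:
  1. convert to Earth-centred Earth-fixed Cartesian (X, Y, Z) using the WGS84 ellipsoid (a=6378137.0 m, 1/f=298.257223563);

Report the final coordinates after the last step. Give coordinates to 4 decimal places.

X=1963440.0206 m, Y=-3898702.6330 m, Z=4638129.2849 m

start: φ=46.928298°, λ=-63.269549°, h=2470.137 m
→ ECEF (a=6378137.000, f=1/298.257223563): X=1963440.0206, Y=-3898702.6330, Z=4638129.2849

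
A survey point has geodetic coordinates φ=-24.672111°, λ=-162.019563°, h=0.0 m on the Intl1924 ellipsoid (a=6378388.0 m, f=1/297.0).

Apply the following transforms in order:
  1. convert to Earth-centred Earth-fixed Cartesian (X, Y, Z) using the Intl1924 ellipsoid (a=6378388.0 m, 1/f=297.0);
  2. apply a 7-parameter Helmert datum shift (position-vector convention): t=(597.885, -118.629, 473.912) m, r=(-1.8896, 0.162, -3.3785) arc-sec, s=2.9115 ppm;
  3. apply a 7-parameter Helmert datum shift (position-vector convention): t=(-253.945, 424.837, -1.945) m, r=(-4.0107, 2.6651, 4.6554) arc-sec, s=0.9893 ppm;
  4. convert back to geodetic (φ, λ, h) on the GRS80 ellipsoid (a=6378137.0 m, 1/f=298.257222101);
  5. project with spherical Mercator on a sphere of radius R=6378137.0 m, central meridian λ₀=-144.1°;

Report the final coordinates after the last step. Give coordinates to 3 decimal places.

start: φ=-24.672111°, λ=-162.019563°, h=0.000 m
→ ECEF (a=6378388.000, f=1/297.0): X=-5516275.3070, Y=-1790264.4145, Z=-2646148.5452
→ Helmert 7p (PV): X=-5515724.8845, Y=-1790322.1437, Z=-2645661.6042
→ Helmert 7p (PV): X=-5515978.0626, Y=-1790075.0114, Z=-2645560.0873
→ geod (Bowring, a=6378137.000): φ=-24.66794461°, λ=-162.02043635°, h=-320.5435 m
→ merc (R=6378137.0, λ₀=-144.1°): E=-1994893.8495, N=-2835013.8856

E=-1994893.849 m, N=-2835013.886 m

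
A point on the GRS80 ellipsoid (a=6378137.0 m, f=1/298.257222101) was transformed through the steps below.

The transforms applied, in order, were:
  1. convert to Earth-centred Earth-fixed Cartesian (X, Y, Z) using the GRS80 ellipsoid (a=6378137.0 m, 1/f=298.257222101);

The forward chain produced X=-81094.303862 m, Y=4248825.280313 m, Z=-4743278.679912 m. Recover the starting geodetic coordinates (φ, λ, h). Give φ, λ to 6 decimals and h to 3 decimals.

φ=-48.333326°, λ=91.093431°, h=2251.799 m

start: X=-81094.3039, Y=4248825.2803, Z=-4743278.6799 m
→ geod (Bowring, a=6378137.000): φ=-48.33332600°, λ=91.09343100°, h=2251.7990 m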